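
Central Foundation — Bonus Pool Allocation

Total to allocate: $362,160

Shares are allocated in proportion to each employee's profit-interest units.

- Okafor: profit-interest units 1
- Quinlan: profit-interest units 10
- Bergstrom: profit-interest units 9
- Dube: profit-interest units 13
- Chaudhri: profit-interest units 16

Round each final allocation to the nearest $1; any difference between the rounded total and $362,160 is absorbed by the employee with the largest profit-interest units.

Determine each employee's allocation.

Okafor: $7,391; Quinlan: $73,910; Bergstrom: $66,519; Dube: $96,083; Chaudhri: $118,257

Profit-interest units total: 1 + 10 + 9 + 13 + 16 = 49.
Raw shares: Okafor 7,391.02; Quinlan 73,910.20; Bergstrom 66,519.18; Dube 96,083.27; Chaudhri 118,256.33.
At nearest $1: Okafor $7,391; Quinlan $73,910; Bergstrom $66,519; Dube $96,083; Chaudhri $118,256. Sum = $362,159.
Difference $362,160 − $362,159 = +$1 applied to largest profit-interest units (Chaudhri): Chaudhri becomes $118,257.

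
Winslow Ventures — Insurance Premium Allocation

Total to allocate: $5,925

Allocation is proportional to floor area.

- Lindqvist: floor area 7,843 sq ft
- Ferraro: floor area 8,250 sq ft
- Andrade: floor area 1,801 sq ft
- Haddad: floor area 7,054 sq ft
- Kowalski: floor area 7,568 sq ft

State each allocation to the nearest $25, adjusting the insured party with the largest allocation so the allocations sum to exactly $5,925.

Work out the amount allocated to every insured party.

Floor area total: 32,516.
Unrounded shares: Lindqvist 7,843/32,516 × $5,925 = 1,429.14; Ferraro 8,250/32,516 × $5,925 = 1,503.30; Andrade 1,801/32,516 × $5,925 = 328.17; Haddad 7,054/32,516 × $5,925 = 1,285.37; Kowalski 7,568/32,516 × $5,925 = 1,379.03.
At nearest $25: Lindqvist $1,425; Ferraro $1,500; Andrade $325; Haddad $1,275; Kowalski $1,375. Sum = $5,900.
Difference $5,925 − $5,900 = +$25 applied to largest allocation (Ferraro): Ferraro becomes $1,525.

Lindqvist: $1,425 · Ferraro: $1,525 · Andrade: $325 · Haddad: $1,275 · Kowalski: $1,375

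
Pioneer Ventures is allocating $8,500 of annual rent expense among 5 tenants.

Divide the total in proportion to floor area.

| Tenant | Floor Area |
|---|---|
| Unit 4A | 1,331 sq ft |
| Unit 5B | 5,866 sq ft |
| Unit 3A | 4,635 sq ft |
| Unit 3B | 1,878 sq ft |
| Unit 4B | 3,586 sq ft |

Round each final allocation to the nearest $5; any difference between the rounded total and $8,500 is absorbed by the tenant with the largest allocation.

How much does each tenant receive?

Unit 4A: $655; Unit 5B: $2,880; Unit 3A: $2,280; Unit 3B: $925; Unit 4B: $1,760

Combined floor area = 17,296.
Raw shares: Unit 4A 1,331/17,296 × $8,500 = 654.11; Unit 5B 5,866/17,296 × $8,500 = 2,882.81; Unit 3A 4,635/17,296 × $8,500 = 2,277.84; Unit 3B 1,878/17,296 × $8,500 = 922.93; Unit 4B 3,586/17,296 × $8,500 = 1,762.31.
After rounding ($5): Unit 4A $655; Unit 5B $2,885; Unit 3A $2,280; Unit 3B $925; Unit 4B $1,760. Sum = $8,505.
Difference $8,500 − $8,505 = −$5 applied to largest allocation (Unit 5B): Unit 5B becomes $2,880.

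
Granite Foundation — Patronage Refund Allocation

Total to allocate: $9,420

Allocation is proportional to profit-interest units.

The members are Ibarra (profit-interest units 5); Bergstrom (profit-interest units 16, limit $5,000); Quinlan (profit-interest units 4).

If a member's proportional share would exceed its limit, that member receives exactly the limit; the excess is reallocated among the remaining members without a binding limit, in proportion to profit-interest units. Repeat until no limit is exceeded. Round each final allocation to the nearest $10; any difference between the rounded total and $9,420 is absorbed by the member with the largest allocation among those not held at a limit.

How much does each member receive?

Profit-interest units total: 25.
Proportional shares (ignoring caps): Ibarra 1,884.00; Bergstrom 6,028.80; Quinlan 1,507.20.
Capped: Bergstrom ($5,000); residual $4,420 reallocated over remaining profit-interest units 9.
Remaining shares: Ibarra 2,455.56 → $2,460; Quinlan 1,964.44 → $1,960.

Ibarra: $2,460 · Bergstrom: $5,000 · Quinlan: $1,960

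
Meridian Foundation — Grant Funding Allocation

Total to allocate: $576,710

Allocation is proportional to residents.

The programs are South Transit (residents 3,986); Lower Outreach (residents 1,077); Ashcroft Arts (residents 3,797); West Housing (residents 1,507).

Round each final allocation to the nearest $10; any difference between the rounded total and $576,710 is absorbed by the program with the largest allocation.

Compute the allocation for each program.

Sum of residents: 10,367.
Unrounded shares: South Transit 3,986/10,367 × $576,710 = 221,738.79; Lower Outreach 1,077/10,367 × $576,710 = 59,912.86; Ashcroft Arts 3,797/10,367 × $576,710 = 211,224.84; West Housing 1,507/10,367 × $576,710 = 83,833.51.
After rounding ($10): South Transit $221,740; Lower Outreach $59,910; Ashcroft Arts $211,220; West Housing $83,830. Sum = $576,700.
Difference $576,710 − $576,700 = +$10 applied to largest allocation (South Transit): South Transit becomes $221,750.

South Transit: $221,750 | Lower Outreach: $59,910 | Ashcroft Arts: $211,220 | West Housing: $83,830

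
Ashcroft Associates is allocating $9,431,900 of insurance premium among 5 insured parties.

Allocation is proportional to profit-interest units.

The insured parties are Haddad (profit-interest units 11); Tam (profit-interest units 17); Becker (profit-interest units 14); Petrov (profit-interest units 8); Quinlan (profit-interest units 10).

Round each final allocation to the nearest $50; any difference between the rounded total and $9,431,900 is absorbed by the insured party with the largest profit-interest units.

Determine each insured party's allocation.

Sum of profit-interest units: 60.
Pro-rata amounts: Haddad 11/60 × $9,431,900 = 1,729,181.67; Tam 17/60 × $9,431,900 = 2,672,371.67; Becker 14/60 × $9,431,900 = 2,200,776.67; Petrov 8/60 × $9,431,900 = 1,257,586.67; Quinlan 10/60 × $9,431,900 = 1,571,983.33.
Rounded to nearest $50: Haddad $1,729,200; Tam $2,672,350; Becker $2,200,800; Petrov $1,257,600; Quinlan $1,572,000. Sum = $9,431,950.
Difference $9,431,900 − $9,431,950 = −$50 applied to largest profit-interest units (Tam): Tam becomes $2,672,300.

Haddad: $1,729,200 | Tam: $2,672,300 | Becker: $2,200,800 | Petrov: $1,257,600 | Quinlan: $1,572,000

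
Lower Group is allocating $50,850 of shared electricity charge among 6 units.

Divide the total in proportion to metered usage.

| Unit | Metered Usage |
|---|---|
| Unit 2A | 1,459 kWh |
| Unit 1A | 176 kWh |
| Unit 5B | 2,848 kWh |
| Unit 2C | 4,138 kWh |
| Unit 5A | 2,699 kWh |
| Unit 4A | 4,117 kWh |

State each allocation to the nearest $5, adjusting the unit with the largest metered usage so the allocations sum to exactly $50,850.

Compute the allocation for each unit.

Unit 2A: $4,805 | Unit 1A: $580 | Unit 5B: $9,380 | Unit 2C: $13,635 | Unit 5A: $8,890 | Unit 4A: $13,560

Total metered usage = 1,459 + 176 + 2,848 + 4,138 + 2,699 + 4,117 = 15,437.
Proportional shares: Unit 2A 4,806.00; Unit 1A 579.75; Unit 5B 9,381.41; Unit 2C 13,630.71; Unit 5A 8,890.60; Unit 4A 13,561.54.
At nearest $5: Unit 2A $4,805; Unit 1A $580; Unit 5B $9,380; Unit 2C $13,630; Unit 5A $8,890; Unit 4A $13,560. Sum = $50,845.
Difference $50,850 − $50,845 = +$5 applied to largest metered usage (Unit 2C): Unit 2C becomes $13,635.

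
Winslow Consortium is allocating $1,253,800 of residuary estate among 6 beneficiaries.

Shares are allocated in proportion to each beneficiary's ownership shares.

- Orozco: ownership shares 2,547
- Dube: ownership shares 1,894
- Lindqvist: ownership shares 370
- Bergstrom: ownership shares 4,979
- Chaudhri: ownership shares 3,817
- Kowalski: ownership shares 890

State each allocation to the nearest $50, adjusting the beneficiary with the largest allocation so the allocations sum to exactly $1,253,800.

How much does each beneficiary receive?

Combined ownership shares = 14,497.
Pro-rata amounts: Orozco 2,547/14,497 × $1,253,800 = 220,282.03; Dube 1,894/14,497 × $1,253,800 = 163,806.11; Lindqvist 370/14,497 × $1,253,800 = 32,000.14; Bergstrom 4,979/14,497 × $1,253,800 = 430,618.07; Chaudhri 3,817/14,497 × $1,253,800 = 330,120.34; Kowalski 890/14,497 × $1,253,800 = 76,973.30.
Rounded to nearest $50: Orozco $220,300; Dube $163,800; Lindqvist $32,000; Bergstrom $430,600; Chaudhri $330,100; Kowalski $76,950. Sum = $1,253,750.
Difference $1,253,800 − $1,253,750 = +$50 applied to largest allocation (Bergstrom): Bergstrom becomes $430,650.

Orozco: $220,300; Dube: $163,800; Lindqvist: $32,000; Bergstrom: $430,650; Chaudhri: $330,100; Kowalski: $76,950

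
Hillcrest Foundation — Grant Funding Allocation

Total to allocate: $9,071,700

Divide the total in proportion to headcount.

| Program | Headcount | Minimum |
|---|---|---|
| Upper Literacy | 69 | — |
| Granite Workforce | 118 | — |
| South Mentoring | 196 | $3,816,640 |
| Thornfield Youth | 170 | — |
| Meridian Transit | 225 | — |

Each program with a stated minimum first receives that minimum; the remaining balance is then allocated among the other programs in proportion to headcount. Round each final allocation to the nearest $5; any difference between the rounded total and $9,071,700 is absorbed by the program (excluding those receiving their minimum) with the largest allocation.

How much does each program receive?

Minimums first: South Mentoring $3,816,640. Residual $5,255,060.
Residual split over remaining headcount 582: Upper Literacy 623,022.58 → $623,025; Granite Workforce 1,065,458.90 → $1,065,460; Thornfield Youth 1,534,983.16 → $1,534,985; Meridian Transit 2,031,595.36 → $2,031,595.
Rounding difference −$5 applied to Meridian Transit → $2,031,590.

Upper Literacy: $623,025 | Granite Workforce: $1,065,460 | South Mentoring: $3,816,640 | Thornfield Youth: $1,534,985 | Meridian Transit: $2,031,590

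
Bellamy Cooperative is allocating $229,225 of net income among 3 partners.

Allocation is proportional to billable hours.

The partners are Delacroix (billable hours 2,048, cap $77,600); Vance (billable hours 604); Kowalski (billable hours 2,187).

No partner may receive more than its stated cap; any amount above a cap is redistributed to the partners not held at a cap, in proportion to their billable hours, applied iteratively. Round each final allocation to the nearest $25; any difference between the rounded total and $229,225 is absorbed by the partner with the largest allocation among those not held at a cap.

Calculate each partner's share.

Combined billable hours = 4,839.
Unconstrained shares: Delacroix 97,014.42; Vance 28,611.68; Kowalski 103,598.90.
Capped: Delacroix ($77,600); balance $151,625 reallocated over remaining billable hours 2,791.
Shares after redistribution: Vance 32,813.15 → $32,825; Kowalski 118,811.85 → $118,800.

Delacroix: $77,600 | Vance: $32,825 | Kowalski: $118,800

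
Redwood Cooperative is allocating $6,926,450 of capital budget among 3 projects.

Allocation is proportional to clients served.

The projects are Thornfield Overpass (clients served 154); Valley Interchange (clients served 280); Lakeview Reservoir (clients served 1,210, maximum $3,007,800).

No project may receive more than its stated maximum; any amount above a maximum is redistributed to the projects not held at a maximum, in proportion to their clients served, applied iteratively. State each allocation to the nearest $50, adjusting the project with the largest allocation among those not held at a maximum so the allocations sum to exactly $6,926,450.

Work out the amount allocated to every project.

Clients served total: 1,644.
Unconstrained shares: Thornfield Overpass 648,828.04; Valley Interchange 1,179,687.35; Lakeview Reservoir 5,097,934.61.
Held at cap: Lakeview Reservoir ($3,007,800); residual $3,918,650 reallocated over remaining clients served 434.
Remaining shares: Thornfield Overpass 1,390,488.71 → $1,390,500; Valley Interchange 2,528,161.29 → $2,528,150.

Thornfield Overpass: $1,390,500 · Valley Interchange: $2,528,150 · Lakeview Reservoir: $3,007,800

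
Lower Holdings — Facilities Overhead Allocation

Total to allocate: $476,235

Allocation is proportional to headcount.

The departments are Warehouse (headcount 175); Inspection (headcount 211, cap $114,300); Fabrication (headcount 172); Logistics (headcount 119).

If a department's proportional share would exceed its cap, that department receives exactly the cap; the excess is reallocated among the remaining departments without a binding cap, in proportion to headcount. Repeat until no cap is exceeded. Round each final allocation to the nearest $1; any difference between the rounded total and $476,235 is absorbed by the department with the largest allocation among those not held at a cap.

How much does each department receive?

Warehouse: $135,920; Inspection: $114,300; Fabrication: $133,590; Logistics: $92,425

Sum of headcount: 677.
Unconstrained shares: Warehouse 123,103.58; Inspection 148,427.75; Fabrication 120,993.23; Logistics 83,710.44.
Cap binds for Inspection ($114,300); remaining pool $361,935 reallocated over remaining headcount 466.
Redistributed shares: Warehouse 135,919.80 → $135,920; Fabrication 133,589.74 → $133,590; Logistics 92,425.46 → $92,425.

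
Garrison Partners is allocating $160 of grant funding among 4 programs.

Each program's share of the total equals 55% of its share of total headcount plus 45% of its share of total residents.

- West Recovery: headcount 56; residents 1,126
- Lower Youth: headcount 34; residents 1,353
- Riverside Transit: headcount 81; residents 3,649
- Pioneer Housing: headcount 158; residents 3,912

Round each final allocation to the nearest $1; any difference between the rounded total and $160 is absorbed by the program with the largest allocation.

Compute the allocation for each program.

Totals — headcount 329, residents 10,040.
Combined weights (55% headcount + 45% residents): West Recovery 0.1441; Lower Youth 0.1175; Riverside Transit 0.2990; Pioneer Housing 0.4395.
Raw shares: West Recovery 23.05; Lower Youth 18.80; Riverside Transit 47.83; Pioneer Housing 70.32.
After rounding ($1): West Recovery $23; Lower Youth $19; Riverside Transit $48; Pioneer Housing $70. Sum = $160.
Rounded total matches; no reconciliation needed.

West Recovery: $23; Lower Youth: $19; Riverside Transit: $48; Pioneer Housing: $70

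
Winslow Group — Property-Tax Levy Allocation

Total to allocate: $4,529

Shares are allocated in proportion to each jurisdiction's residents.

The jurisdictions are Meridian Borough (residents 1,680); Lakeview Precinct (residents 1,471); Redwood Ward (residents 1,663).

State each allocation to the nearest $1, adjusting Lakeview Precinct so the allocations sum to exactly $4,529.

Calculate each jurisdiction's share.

Meridian Borough: $1,581 | Lakeview Precinct: $1,383 | Redwood Ward: $1,565

Total residents = 4,814.
Raw shares: Meridian Borough 1,680/4,814 × $4,529 = 1,580.54; Lakeview Precinct 1,471/4,814 × $4,529 = 1,383.91; Redwood Ward 1,663/4,814 × $4,529 = 1,564.55.
Rounded to nearest $1: Meridian Borough $1,581; Lakeview Precinct $1,384; Redwood Ward $1,565. Sum = $4,530.
Difference $4,529 − $4,530 = −$1 applied to Lakeview Precinct: Lakeview Precinct becomes $1,383.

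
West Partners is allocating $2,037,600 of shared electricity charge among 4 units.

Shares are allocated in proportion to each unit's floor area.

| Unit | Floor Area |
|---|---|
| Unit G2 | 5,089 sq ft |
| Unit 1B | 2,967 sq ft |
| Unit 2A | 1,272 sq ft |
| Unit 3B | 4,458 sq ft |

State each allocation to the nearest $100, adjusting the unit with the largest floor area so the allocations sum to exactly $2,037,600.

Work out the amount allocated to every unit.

Total floor area = 5,089 + 2,967 + 1,272 + 4,458 = 13,786.
Proportional shares: Unit G2 752,164.98; Unit 1B 438,528.88; Unit 2A 188,004.29; Unit 3B 658,901.84.
After rounding ($100): Unit G2 $752,200; Unit 1B $438,500; Unit 2A $188,000; Unit 3B $658,900. Sum = $2,037,600.
Sum already equals the total — no adjustment.

Unit G2: $752,200 | Unit 1B: $438,500 | Unit 2A: $188,000 | Unit 3B: $658,900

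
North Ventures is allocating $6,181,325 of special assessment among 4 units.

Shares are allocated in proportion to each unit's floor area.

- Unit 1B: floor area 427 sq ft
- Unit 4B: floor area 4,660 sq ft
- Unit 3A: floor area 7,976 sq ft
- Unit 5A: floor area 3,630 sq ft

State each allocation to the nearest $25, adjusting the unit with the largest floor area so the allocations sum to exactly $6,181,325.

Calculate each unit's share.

Total floor area = 16,693.
Pro-rata amounts: Unit 1B 427/16,693 × $6,181,325 = 158,115.72; Unit 4B 4,660/16,693 × $6,181,325 = 1,725,572.07; Unit 3A 7,976/16,693 × $6,181,325 = 2,953,468.41; Unit 5A 3,630/16,693 × $6,181,325 = 1,344,168.80.
After rounding ($25): Unit 1B $158,125; Unit 4B $1,725,575; Unit 3A $2,953,475; Unit 5A $1,344,175. Sum = $6,181,350.
Difference $6,181,325 − $6,181,350 = −$25 applied to largest floor area (Unit 3A): Unit 3A becomes $2,953,450.

Unit 1B: $158,125 · Unit 4B: $1,725,575 · Unit 3A: $2,953,450 · Unit 5A: $1,344,175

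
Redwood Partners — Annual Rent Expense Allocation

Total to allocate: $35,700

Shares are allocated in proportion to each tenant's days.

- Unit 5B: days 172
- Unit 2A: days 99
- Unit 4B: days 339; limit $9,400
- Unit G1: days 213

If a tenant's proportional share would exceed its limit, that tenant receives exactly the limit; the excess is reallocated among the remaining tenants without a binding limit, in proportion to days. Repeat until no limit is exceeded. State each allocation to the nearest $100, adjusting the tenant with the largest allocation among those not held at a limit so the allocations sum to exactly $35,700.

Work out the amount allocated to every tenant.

Sum of days: 823.
Proportional shares (ignoring caps): Unit 5B 7,461.00; Unit 2A 4,294.41; Unit 4B 14,705.10; Unit G1 9,239.49.
Cap binds for Unit 4B ($9,400); residual $26,300 reallocated over remaining days 484.
Shares after redistribution: Unit 5B 9,346.28 → $9,300; Unit 2A 5,379.55 → $5,400; Unit G1 11,574.17 → $11,600.

Unit 5B: $9,300; Unit 2A: $5,400; Unit 4B: $9,400; Unit G1: $11,600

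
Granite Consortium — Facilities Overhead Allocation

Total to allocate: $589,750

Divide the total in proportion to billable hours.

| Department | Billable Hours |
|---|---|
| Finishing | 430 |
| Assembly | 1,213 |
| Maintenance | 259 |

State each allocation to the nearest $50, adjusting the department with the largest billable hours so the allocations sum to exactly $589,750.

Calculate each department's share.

Combined billable hours = 430 + 1,213 + 259 = 1,902.
Unrounded shares: Finishing 133,329.39; Assembly 376,112.91; Maintenance 80,307.70.
Rounded to nearest $50: Finishing $133,350; Assembly $376,100; Maintenance $80,300. Sum = $589,750.
Sum already equals the total — no adjustment.

Finishing: $133,350 | Assembly: $376,100 | Maintenance: $80,300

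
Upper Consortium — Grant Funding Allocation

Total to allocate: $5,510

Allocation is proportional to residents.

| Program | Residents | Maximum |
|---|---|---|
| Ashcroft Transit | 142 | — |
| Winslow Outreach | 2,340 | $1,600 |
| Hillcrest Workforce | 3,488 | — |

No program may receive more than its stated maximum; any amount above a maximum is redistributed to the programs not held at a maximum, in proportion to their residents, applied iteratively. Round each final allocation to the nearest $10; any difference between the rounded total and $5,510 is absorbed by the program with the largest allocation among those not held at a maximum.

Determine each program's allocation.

Combined residents = 5,970.
Pro-rata shares before constraints: Ashcroft Transit 131.06; Winslow Outreach 2,159.70; Hillcrest Workforce 3,219.24.
Cap binds for Winslow Outreach ($1,600); residual $3,910 reallocated over remaining residents 3,630.
Redistributed shares: Ashcroft Transit 152.95 → $150; Hillcrest Workforce 3,757.05 → $3,760.

Ashcroft Transit: $150 · Winslow Outreach: $1,600 · Hillcrest Workforce: $3,760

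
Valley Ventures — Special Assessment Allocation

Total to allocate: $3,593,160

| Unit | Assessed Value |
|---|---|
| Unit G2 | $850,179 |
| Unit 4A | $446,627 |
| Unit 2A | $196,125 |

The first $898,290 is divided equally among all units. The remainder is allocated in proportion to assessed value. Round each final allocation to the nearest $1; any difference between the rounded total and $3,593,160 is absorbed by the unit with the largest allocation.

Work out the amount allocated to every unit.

Unit G2: $1,834,077 · Unit 4A: $1,105,630 · Unit 2A: $653,453

$898,290 shared equally gives $299,430 per unit.
Remainder $2,694,870 by assessed value (total 1,492,931): Unit G2 1,534,646.87 → $1,534,647; Unit 4A 806,200.49 → $806,200; Unit 2A 354,022.64 → $354,023.
Totals: Unit G2 $299,430 + $1,534,647 = $1,834,077; Unit 4A $299,430 + $806,200 = $1,105,630; Unit 2A $299,430 + $354,023 = $653,453.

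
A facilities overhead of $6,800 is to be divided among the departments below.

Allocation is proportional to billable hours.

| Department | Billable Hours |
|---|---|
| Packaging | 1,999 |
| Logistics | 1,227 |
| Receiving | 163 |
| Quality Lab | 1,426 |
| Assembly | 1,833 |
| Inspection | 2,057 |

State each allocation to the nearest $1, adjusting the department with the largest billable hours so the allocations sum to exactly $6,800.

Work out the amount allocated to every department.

Packaging: $1,562; Logistics: $958; Receiving: $127; Quality Lab: $1,114; Assembly: $1,432; Inspection: $1,607

Total billable hours = 1,999 + 1,227 + 163 + 1,426 + 1,833 + 2,057 = 8,705.
Raw shares: Packaging 1,561.54; Logistics 958.48; Receiving 127.33; Quality Lab 1,113.93; Assembly 1,431.87; Inspection 1,606.85.
At nearest $1: Packaging $1,562; Logistics $958; Receiving $127; Quality Lab $1,114; Assembly $1,432; Inspection $1,607. Sum = $6,800.
Sum already equals the total — no adjustment.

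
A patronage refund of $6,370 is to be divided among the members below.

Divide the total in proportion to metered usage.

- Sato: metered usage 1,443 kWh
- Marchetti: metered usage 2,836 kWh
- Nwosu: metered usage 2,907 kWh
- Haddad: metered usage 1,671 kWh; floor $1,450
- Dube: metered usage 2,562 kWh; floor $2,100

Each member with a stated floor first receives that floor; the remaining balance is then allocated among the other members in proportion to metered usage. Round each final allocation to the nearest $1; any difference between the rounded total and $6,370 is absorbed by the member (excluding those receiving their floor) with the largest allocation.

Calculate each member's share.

Sato: $566 | Marchetti: $1,113 | Nwosu: $1,141 | Haddad: $1,450 | Dube: $2,100

Minimums first: Haddad $1,450; Dube $2,100. Residual $2,820.
Residual split over remaining metered usage 7,186: Sato 566.28 → $566; Marchetti 1,112.93 → $1,113; Nwosu 1,140.79 → $1,141.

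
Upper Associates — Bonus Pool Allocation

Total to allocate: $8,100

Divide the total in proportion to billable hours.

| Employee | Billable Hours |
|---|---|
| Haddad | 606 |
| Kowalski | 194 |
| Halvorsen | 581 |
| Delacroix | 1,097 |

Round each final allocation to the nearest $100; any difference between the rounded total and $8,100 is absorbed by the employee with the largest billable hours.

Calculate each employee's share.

Sum of billable hours: 606 + 194 + 581 + 1,097 = 2,478.
Proportional shares: Haddad 1,980.87; Kowalski 634.14; Halvorsen 1,899.15; Delacroix 3,585.84.
At nearest $100: Haddad $2,000; Kowalski $600; Halvorsen $1,900; Delacroix $3,600. Sum = $8,100.
No rounding difference to absorb.

Haddad: $2,000 | Kowalski: $600 | Halvorsen: $1,900 | Delacroix: $3,600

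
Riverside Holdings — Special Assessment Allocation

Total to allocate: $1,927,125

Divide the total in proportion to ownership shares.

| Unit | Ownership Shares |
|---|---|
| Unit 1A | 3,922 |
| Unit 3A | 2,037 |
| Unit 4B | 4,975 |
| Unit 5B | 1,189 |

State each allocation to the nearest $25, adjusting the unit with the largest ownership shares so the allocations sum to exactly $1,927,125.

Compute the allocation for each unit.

Unit 1A: $623,450 · Unit 3A: $323,800 · Unit 4B: $790,875 · Unit 5B: $189,000

Ownership shares total: 12,123.
Raw shares: Unit 1A 3,922/12,123 × $1,927,125 = 623,458.24; Unit 3A 2,037/12,123 × $1,927,125 = 323,810.41; Unit 4B 4,975/12,123 × $1,927,125 = 790,847.72; Unit 5B 1,189/12,123 × $1,927,125 = 189,008.63.
At nearest $25: Unit 1A $623,450; Unit 3A $323,800; Unit 4B $790,850; Unit 5B $189,000. Sum = $1,927,100.
Difference $1,927,125 − $1,927,100 = +$25 applied to largest ownership shares (Unit 4B): Unit 4B becomes $790,875.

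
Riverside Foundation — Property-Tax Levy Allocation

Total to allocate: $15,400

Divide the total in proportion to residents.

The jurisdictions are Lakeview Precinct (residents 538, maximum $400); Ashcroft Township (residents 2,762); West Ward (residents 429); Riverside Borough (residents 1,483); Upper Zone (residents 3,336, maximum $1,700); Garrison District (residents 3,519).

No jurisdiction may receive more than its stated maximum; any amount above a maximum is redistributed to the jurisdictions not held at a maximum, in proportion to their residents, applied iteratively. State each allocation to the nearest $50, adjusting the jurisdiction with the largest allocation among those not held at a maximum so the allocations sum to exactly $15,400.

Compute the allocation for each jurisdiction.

Lakeview Precinct: $400 · Ashcroft Township: $4,500 · West Ward: $700 · Riverside Borough: $2,400 · Upper Zone: $1,700 · Garrison District: $5,700

Residents total: 12,067.
Unconstrained shares: Lakeview Precinct 686.60; Ashcroft Township 3,524.89; West Ward 547.49; Riverside Borough 1,892.62; Upper Zone 4,257.43; Garrison District 4,490.98.
Held at cap: Lakeview Precinct ($400), Upper Zone ($1,700); balance $13,300 reallocated over remaining residents 8,193.
Redistributed shares: Ashcroft Township 4,483.66 → $4,500; West Ward 696.41 → $700; Riverside Borough 2,407.41 → $2,400; Garrison District 5,712.52 → $5,700.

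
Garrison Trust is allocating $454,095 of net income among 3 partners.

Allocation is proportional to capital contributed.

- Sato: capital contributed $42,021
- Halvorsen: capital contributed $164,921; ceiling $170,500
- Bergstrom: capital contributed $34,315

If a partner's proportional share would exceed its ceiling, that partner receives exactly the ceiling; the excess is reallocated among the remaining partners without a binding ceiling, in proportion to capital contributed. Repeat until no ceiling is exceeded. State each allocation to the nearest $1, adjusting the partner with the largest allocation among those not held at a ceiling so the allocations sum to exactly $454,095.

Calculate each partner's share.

Sum of capital contributed: 241,257.
Unconstrained shares: Sato 79,092.11; Halvorsen 310,415.04; Bergstrom 64,587.85.
Held at cap: Halvorsen ($170,500); balance $283,595 reallocated over remaining capital contributed 76,336.
Redistributed shares: Sato 156,111.74 → $156,112; Bergstrom 127,483.26 → $127,483.

Sato: $156,112 · Halvorsen: $170,500 · Bergstrom: $127,483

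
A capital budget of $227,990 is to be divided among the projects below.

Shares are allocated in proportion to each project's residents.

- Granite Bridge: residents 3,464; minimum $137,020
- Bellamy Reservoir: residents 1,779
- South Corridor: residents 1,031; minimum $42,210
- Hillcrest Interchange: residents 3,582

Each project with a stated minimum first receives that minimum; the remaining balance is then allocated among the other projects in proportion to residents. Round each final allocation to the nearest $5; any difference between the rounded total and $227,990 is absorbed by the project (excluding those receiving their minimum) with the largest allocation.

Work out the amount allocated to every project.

Guaranteed amounts: Granite Bridge $137,020; South Corridor $42,210. Balance $48,760.
Balance split over remaining residents 5,361: Bellamy Reservoir 16,180.57 → $16,180; Hillcrest Interchange 32,579.43 → $32,580.

Granite Bridge: $137,020 · Bellamy Reservoir: $16,180 · South Corridor: $42,210 · Hillcrest Interchange: $32,580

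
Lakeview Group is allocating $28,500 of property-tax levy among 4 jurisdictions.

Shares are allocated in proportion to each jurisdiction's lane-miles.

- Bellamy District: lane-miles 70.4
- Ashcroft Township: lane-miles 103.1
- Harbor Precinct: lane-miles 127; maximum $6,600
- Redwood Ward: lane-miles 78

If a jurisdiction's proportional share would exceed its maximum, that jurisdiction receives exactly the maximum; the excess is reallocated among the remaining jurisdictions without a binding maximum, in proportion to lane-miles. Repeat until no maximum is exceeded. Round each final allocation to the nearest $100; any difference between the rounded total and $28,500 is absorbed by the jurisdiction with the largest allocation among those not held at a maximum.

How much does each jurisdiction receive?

Bellamy District: $6,100 · Ashcroft Township: $9,000 · Harbor Precinct: $6,600 · Redwood Ward: $6,800

Combined lane-miles = 378.5.
Unconstrained shares: Bellamy District 5,300.92; Ashcroft Township 7,763.14; Harbor Precinct 9,562.75; Redwood Ward 5,873.18.
Capped: Harbor Precinct ($6,600); remaining pool $21,900 reallocated over remaining lane-miles 251.5.
Shares after redistribution: Bellamy District 6,130.26 → $6,100; Ashcroft Township 8,977.69 → $9,000; Redwood Ward 6,792.05 → $6,800.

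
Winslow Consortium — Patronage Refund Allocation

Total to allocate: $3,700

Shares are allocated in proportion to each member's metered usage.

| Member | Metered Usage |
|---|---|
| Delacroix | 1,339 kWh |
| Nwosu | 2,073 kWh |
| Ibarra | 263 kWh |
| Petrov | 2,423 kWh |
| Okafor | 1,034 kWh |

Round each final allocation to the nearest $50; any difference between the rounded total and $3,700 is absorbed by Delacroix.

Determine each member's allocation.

Metered usage total: 7,132.
Pro-rata amounts: Delacroix 1,339/7,132 × $3,700 = 694.66; Nwosu 2,073/7,132 × $3,700 = 1,075.45; Ibarra 263/7,132 × $3,700 = 136.44; Petrov 2,423/7,132 × $3,700 = 1,257.02; Okafor 1,034/7,132 × $3,700 = 536.43.
Rounded to nearest $50: Delacroix $700; Nwosu $1,100; Ibarra $150; Petrov $1,250; Okafor $550. Sum = $3,750.
Difference $3,700 − $3,750 = −$50 applied to Delacroix: Delacroix becomes $650.

Delacroix: $650 | Nwosu: $1,100 | Ibarra: $150 | Petrov: $1,250 | Okafor: $550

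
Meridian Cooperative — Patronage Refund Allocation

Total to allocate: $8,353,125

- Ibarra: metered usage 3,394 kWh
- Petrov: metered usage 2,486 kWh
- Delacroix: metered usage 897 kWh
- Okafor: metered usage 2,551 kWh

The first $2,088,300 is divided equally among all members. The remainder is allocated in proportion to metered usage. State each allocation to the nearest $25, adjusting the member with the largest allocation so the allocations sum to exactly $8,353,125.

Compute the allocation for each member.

Equal tier: $2,088,300 ÷ 4 = $522,075 apiece.
Remainder $6,264,825 by metered usage (total 9,328): Ibarra 2,279,461.41 → $2,279,450; Petrov 1,669,634.96 → $1,669,625; Delacroix 602,438.68 → $602,450; Okafor 1,713,289.94 → $1,713,300.
Totals: Ibarra $522,075 + $2,279,450 = $2,801,525; Petrov $522,075 + $1,669,625 = $2,191,700; Delacroix $522,075 + $602,450 = $1,124,525; Okafor $522,075 + $1,713,300 = $2,235,375.

Ibarra: $2,801,525; Petrov: $2,191,700; Delacroix: $1,124,525; Okafor: $2,235,375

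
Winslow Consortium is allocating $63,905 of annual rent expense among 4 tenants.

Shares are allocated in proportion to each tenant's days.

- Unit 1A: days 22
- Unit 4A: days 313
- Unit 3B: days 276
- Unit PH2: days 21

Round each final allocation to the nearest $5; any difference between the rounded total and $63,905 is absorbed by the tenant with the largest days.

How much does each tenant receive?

Unit 1A: $2,225 · Unit 4A: $31,645 · Unit 3B: $27,910 · Unit PH2: $2,125

Days total: 22 + 313 + 276 + 21 = 632.
Raw shares: Unit 1A 2,224.54; Unit 4A 31,649.15; Unit 3B 27,907.88; Unit PH2 2,123.43.
After rounding ($5): Unit 1A $2,225; Unit 4A $31,650; Unit 3B $27,910; Unit PH2 $2,125. Sum = $63,910.
Difference $63,905 − $63,910 = −$5 applied to largest days (Unit 4A): Unit 4A becomes $31,645.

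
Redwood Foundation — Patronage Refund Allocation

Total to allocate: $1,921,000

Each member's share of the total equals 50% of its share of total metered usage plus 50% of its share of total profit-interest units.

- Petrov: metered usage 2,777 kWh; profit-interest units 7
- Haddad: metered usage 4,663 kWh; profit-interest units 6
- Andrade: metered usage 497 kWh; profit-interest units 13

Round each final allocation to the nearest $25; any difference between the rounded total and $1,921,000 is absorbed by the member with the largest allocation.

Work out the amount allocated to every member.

Petrov: $594,650 · Haddad: $785,950 · Andrade: $540,400

Metered usage total 7,937; profit-interest units total 26.
Combined weights (50% metered usage + 50% profit-interest units): Petrov 0.3096; Haddad 0.4091; Andrade 0.2813.
Unrounded shares: Petrov 594,656.19; Haddad 785,949.11; Andrade 540,394.70.
Rounded to nearest $25: Petrov $594,650; Haddad $785,950; Andrade $540,400. Sum = $1,921,000.
Sum already equals the total — no adjustment.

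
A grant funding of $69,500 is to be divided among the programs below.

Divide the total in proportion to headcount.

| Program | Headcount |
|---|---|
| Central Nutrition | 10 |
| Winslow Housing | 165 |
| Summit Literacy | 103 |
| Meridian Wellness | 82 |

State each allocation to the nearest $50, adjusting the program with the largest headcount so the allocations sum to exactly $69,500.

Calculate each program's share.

Central Nutrition: $1,950 | Winslow Housing: $31,800 | Summit Literacy: $19,900 | Meridian Wellness: $15,850

Headcount total: 360.
Proportional shares: Central Nutrition 10/360 × $69,500 = 1,930.56; Winslow Housing 165/360 × $69,500 = 31,854.17; Summit Literacy 103/360 × $69,500 = 19,884.72; Meridian Wellness 82/360 × $69,500 = 15,830.56.
Rounded to nearest $50: Central Nutrition $1,950; Winslow Housing $31,850; Summit Literacy $19,900; Meridian Wellness $15,850. Sum = $69,550.
Difference $69,500 − $69,550 = −$50 applied to largest headcount (Winslow Housing): Winslow Housing becomes $31,800.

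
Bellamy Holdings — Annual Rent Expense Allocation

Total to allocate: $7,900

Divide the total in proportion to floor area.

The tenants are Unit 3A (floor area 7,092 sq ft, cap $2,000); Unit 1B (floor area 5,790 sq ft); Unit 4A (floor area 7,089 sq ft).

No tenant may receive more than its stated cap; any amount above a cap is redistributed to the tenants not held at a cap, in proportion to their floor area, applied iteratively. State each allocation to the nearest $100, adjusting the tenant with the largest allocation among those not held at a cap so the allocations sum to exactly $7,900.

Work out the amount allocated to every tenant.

Floor area total: 19,971.
Unconstrained shares: Unit 3A 2,805.41; Unit 1B 2,290.37; Unit 4A 2,804.22.
Cap binds for Unit 3A ($2,000); balance $5,900 reallocated over remaining floor area 12,879.
Remaining shares: Unit 1B 2,652.46 → $2,700; Unit 4A 3,247.54 → $3,200.

Unit 3A: $2,000 · Unit 1B: $2,700 · Unit 4A: $3,200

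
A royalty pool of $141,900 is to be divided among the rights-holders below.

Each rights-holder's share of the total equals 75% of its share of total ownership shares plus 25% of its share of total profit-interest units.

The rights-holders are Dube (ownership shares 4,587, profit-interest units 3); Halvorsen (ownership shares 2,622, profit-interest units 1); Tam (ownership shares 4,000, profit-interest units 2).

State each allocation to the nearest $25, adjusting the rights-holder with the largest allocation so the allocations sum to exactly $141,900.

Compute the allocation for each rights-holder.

Dube: $61,300 | Halvorsen: $30,800 | Tam: $49,800

Ownership shares total 11,209; profit-interest units total 6.
Combined weights (75% ownership shares + 25% profit-interest units): Dube 0.4319; Halvorsen 0.2171; Tam 0.3510.
Pro-rata amounts: Dube 61,289.24; Halvorsen 30,807.35; Tam 49,803.41.
Rounded to nearest $25: Dube $61,300; Halvorsen $30,800; Tam $49,800. Sum = $141,900.
Sum already equals the total — no adjustment.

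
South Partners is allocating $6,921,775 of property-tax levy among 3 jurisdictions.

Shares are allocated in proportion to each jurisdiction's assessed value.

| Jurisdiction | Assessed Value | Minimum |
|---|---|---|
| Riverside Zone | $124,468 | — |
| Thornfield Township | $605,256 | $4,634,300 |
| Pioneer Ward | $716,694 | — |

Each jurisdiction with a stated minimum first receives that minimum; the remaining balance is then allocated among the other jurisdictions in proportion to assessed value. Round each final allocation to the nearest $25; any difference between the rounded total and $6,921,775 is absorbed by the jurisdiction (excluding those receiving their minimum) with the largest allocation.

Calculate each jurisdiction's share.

Fund the minimums — Thornfield Township $4,634,300. Remaining pool $2,287,475.
Remaining pool split over remaining assessed value 841,162: Riverside Zone 338,481.10 → $338,475; Pioneer Ward 1,948,993.90 → $1,949,000.

Riverside Zone: $338,475 · Thornfield Township: $4,634,300 · Pioneer Ward: $1,949,000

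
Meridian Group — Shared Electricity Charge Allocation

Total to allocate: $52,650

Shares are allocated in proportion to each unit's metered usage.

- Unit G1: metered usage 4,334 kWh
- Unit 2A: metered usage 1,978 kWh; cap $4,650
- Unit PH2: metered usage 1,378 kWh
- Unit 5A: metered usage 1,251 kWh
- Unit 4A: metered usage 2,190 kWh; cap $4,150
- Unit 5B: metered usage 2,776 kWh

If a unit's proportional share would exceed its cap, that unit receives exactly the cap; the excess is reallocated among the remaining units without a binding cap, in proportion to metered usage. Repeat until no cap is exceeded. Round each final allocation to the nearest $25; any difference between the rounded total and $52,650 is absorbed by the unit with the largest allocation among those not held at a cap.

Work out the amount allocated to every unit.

Unit G1: $19,525 · Unit 2A: $4,650 · Unit PH2: $6,200 · Unit 5A: $5,625 · Unit 4A: $4,150 · Unit 5B: $12,500

Total metered usage = 13,907.
Unconstrained shares: Unit G1 16,407.93; Unit 2A 7,488.44; Unit PH2 5,216.92; Unit 5A 4,736.11; Unit 4A 8,291.04; Unit 5B 10,509.56.
Held at cap: Unit 2A ($4,650), Unit 4A ($4,150); remaining pool $43,850 reallocated over remaining metered usage 9,739.
Remaining shares: Unit G1 19,513.90 → $19,525; Unit PH2 6,204.47 → $6,200; Unit 5A 5,632.65 → $5,625; Unit 5B 12,498.98 → $12,500.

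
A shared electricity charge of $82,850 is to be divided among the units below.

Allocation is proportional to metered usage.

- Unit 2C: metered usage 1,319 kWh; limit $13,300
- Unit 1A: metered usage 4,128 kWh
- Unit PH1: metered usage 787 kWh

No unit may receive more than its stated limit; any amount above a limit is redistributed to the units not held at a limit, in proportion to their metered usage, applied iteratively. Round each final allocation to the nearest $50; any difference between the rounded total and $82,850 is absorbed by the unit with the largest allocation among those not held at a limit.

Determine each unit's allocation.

Combined metered usage = 6,234.
Pro-rata shares before constraints: Unit 2C 17,529.54; Unit 1A 54,861.21; Unit PH1 10,459.25.
Held at cap: Unit 2C ($13,300); residual $69,550 reallocated over remaining metered usage 4,915.
Remaining shares: Unit 1A 58,413.51 → $58,400; Unit PH1 11,136.49 → $11,150.

Unit 2C: $13,300; Unit 1A: $58,400; Unit PH1: $11,150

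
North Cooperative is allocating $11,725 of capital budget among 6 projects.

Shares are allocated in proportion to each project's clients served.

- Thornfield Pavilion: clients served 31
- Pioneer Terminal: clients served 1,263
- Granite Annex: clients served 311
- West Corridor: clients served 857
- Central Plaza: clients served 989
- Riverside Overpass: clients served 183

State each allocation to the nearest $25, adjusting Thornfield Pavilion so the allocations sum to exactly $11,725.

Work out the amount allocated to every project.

Thornfield Pavilion: $75; Pioneer Terminal: $4,075; Granite Annex: $1,000; West Corridor: $2,775; Central Plaza: $3,200; Riverside Overpass: $600

Sum of clients served: 3,634.
Proportional shares: Thornfield Pavilion 31/3,634 × $11,725 = 100.02; Pioneer Terminal 1,263/3,634 × $11,725 = 4,075.03; Granite Annex 311/3,634 × $11,725 = 1,003.43; West Corridor 857/3,634 × $11,725 = 2,765.09; Central Plaza 989/3,634 × $11,725 = 3,190.98; Riverside Overpass 183/3,634 × $11,725 = 590.44.
Rounded to nearest $25: Thornfield Pavilion $100; Pioneer Terminal $4,075; Granite Annex $1,000; West Corridor $2,775; Central Plaza $3,200; Riverside Overpass $600. Sum = $11,750.
Difference $11,725 − $11,750 = −$25 applied to Thornfield Pavilion: Thornfield Pavilion becomes $75.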